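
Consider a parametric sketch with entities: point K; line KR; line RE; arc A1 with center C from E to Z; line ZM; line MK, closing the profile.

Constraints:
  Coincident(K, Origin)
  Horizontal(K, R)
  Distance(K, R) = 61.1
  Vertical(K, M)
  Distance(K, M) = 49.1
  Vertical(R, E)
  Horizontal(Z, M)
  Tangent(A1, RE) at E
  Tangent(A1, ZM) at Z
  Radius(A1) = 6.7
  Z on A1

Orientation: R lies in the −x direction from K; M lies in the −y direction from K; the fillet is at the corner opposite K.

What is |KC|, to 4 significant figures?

68.97

K is at the origin; KR is horizontal with |KR| = 61.1 and R on the −x side, so R = (-61.10, 0.000). K and M share the same x with |KM| = 49.1 and M on the −y side, so M = (0.000, -49.10). The virtual corner opposite K is at (-61.10, -49.10). A1 meets RE tangentially, so CE is at right angles to RE and A1 meets ZM tangentially, so CZ is at right angles to ZM, with radius 6.7, so the center C sits 6.7 in from both sides at C = (-54.40, -42.40). Then |KC| = |C − K| = 68.97.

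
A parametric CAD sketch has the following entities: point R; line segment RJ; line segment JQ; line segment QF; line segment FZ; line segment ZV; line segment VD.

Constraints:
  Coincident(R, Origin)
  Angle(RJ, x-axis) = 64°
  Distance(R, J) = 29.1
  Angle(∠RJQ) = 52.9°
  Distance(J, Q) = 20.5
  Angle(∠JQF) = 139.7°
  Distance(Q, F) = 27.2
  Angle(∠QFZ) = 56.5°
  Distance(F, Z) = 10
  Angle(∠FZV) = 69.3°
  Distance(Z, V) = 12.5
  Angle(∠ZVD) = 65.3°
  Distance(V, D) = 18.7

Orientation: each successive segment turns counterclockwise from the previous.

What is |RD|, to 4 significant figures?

31.99

∠FZV = 69.3° gives ZV at 105.6° from the x-axis; with |ZV| = 12.5, V = (-17.73, 12.10). ∠ZVD = 65.3° gives VD at -139.7° from the x-axis; with |VD| = 18.7, D = (-31.99, 0.006470). Then |RD| = |D − R| = 31.99.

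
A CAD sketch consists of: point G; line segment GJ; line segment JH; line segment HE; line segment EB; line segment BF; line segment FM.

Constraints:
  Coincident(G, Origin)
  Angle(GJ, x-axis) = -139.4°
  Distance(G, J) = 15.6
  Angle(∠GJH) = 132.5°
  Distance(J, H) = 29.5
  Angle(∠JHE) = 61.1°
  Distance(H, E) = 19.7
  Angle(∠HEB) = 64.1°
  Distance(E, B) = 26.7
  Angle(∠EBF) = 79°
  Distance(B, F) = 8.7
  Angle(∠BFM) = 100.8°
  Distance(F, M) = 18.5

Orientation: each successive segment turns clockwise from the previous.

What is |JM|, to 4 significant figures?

24.18

∠EBF = 79.0° gives BF at -162.7° from the x-axis; with |BF| = 8.7, F = (-25.26, -16.73). ∠BFM = 100.8° gives FM at 118.1° from the x-axis; with |FM| = 18.5, M = (-33.97, -0.4066). Then |JM| = |M − J| = 24.18.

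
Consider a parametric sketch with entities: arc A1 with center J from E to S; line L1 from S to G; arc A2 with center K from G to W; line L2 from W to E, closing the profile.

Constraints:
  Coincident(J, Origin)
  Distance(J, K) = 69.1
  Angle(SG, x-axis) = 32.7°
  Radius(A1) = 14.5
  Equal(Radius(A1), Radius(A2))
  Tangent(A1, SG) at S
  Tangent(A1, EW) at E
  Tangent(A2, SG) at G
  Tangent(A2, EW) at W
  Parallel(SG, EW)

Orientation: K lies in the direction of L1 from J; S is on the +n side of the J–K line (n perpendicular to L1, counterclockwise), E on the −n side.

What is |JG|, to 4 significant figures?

70.60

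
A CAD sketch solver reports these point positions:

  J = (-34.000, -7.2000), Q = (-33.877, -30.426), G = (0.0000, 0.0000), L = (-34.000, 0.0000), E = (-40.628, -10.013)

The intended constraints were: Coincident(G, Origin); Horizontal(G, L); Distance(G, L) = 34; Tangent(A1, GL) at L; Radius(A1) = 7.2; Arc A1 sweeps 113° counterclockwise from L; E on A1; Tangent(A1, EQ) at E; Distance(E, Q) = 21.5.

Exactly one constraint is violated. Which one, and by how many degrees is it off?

Tangent(A1, EQ) at E — off by 4.70°.

G = (0.00, 0.00) ✓; G.y = 0.00, L.y = 0.00 ✓; |GL| = 34.00 ✓; ∠(JL, LG) = 90.00° ✓; |JL| = 7.200 ✓; bearing(J→E) − bearing(J→L) = 113.0° ✓; |JE| = 7.200 ✓; ∠(JE, EQ) = 94.70° ✗; |EQ| = 21.50 ✓.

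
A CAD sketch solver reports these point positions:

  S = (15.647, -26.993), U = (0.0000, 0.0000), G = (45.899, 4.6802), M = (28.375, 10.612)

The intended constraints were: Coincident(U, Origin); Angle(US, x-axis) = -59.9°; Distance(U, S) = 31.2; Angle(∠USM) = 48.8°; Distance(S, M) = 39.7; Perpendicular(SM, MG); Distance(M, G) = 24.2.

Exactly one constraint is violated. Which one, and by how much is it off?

Distance(M, G) = 24.2 — off by 5.70.

U = (0.00, 0.00) ✓; US at -59.90° ✓; |US| = 31.20 ✓; ∠USM = 48.80° ✓; |SM| = 39.70 ✓; ∠(SM, MG) = 90.00° ✓; |MG| = 18.50 ✗.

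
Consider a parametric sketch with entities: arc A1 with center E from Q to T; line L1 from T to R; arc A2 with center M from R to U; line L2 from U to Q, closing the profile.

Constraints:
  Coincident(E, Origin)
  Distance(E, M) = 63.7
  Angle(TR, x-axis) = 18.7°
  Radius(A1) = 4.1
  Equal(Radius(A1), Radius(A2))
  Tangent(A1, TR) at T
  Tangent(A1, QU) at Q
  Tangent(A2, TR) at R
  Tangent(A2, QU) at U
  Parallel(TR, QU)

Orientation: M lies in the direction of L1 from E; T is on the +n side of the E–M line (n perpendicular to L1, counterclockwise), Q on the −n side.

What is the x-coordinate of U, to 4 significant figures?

61.65

The slot axis is L1's direction at 18.7°, so u = (cos 18.7°, sin 18.7°) = (0.9472, 0.3206) and n = (−sin 18.7°, cos 18.7°) = (-0.3206, 0.9472). E is at the origin and M lies 63.7 along u from E, so M = 63.7·u = (60.34, 20.42). Tangency of A1 to both parallel lines with radius 4.1 puts T and Q at E ± 4.1·n: T = (-1.315, 3.884), Q = (1.315, -3.884). Equal radii place R and U the same way about M: R = M + 4.1·n = (59.02, 24.31), U = M − 4.1·n = (61.65, 16.54). So U.x = 61.65.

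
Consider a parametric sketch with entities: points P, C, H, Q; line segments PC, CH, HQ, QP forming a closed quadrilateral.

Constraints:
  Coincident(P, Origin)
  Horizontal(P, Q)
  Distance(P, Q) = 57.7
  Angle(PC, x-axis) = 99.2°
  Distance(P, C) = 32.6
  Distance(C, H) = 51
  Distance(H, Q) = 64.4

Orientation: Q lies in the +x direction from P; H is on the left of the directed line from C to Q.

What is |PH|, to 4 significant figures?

71.25

Checks: P.y = 0.00, Q.y = 0.00 ✓; |CH| = 51.00 ✓; |HQ| = 64.40 ✓.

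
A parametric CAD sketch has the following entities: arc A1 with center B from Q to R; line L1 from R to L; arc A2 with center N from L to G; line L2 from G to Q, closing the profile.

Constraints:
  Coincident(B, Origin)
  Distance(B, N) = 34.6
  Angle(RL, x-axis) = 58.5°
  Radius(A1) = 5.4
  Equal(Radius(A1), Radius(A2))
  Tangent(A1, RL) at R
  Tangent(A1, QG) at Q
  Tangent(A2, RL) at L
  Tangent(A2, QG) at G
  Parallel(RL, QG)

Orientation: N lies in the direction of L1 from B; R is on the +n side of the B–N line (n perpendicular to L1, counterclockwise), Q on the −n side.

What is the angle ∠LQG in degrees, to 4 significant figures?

17.34°

The slot axis is L1's direction at 58.5°, so u = (cos 58.5°, sin 58.5°) = (0.5225, 0.8526) and n = (−sin 58.5°, cos 58.5°) = (-0.8526, 0.5225). B is at the origin and N lies 34.6 along u from B, so N = 34.6·u = (18.08, 29.50). Tangency of A1 to both parallel lines with radius 5.4 puts R and Q at B ± 5.4·n: R = (-4.604, 2.821), Q = (4.604, -2.821). Equal radii place L and G the same way about N: L = N + 5.4·n = (13.47, 32.32), G = N − 5.4·n = (22.68, 26.68). Then cos ∠LQG = QL·QG / (|QL||QG|), giving 17.34°.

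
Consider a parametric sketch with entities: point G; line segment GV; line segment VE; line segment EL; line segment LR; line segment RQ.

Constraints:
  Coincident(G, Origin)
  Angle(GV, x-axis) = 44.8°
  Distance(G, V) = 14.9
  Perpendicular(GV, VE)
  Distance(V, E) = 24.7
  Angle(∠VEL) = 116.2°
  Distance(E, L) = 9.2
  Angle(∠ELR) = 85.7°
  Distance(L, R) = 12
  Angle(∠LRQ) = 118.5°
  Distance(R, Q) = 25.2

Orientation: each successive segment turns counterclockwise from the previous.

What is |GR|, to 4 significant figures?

17.76

G is at the origin; GV runs at 44.8° with length 14.9, so V = (10.57, 10.50). GV is perpendicular to VE, so VE runs at 134.8°; with |VE| = 24.7, E = (-6.832, 28.03). ∠VEL = 116.2° gives EL at -161.4° from the x-axis; with |EL| = 9.2, L = (-15.55, 25.09). ∠ELR = 85.7° gives LR at -67.10° from the x-axis; with |LR| = 12.0, R = (-10.88, 14.04). Then |GR| = |R − G| = 17.76.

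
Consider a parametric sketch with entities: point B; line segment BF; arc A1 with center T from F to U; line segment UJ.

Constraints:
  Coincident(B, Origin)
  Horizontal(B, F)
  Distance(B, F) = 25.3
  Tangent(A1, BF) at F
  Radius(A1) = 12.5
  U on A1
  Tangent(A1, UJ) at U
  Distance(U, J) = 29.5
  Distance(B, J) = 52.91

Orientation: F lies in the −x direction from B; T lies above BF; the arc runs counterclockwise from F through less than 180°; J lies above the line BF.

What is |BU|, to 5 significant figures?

23.549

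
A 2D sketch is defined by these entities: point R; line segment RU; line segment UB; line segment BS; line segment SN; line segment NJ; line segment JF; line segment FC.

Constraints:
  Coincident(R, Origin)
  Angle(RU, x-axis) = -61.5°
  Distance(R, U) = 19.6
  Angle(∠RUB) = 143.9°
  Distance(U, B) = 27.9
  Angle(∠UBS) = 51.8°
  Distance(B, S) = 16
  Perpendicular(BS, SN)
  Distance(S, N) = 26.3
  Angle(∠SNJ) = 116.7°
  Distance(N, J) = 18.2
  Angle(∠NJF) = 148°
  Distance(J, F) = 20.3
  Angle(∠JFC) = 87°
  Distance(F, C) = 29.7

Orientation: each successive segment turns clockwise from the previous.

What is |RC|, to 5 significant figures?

57.557

∠NJF = 148.0° gives JF at -51.100° from the x-axis; with |JF| = 20.3, F = (43.308, -36.827). ∠JFC = 87.0° gives FC at -144.10° from the x-axis; with |FC| = 29.7, C = (19.250, -54.243). Then |RC| = |C − R| = 57.557.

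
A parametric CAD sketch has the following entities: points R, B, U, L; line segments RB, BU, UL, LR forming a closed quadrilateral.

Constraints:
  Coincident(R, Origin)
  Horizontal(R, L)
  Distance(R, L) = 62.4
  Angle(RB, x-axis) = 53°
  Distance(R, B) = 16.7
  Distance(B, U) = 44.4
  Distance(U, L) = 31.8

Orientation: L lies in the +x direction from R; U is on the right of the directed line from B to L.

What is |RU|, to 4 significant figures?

43.68

Checks: |BU| = 44.40 ✓; |UL| = 31.80 ✓.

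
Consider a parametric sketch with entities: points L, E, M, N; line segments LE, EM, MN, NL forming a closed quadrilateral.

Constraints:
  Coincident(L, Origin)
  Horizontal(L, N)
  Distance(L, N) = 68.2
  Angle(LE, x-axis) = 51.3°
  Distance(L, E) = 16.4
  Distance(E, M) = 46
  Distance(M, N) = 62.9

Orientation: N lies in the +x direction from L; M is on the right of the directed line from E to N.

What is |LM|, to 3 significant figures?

36.1

Checks: |EM| = 46.00 ✓; |MN| = 62.90 ✓.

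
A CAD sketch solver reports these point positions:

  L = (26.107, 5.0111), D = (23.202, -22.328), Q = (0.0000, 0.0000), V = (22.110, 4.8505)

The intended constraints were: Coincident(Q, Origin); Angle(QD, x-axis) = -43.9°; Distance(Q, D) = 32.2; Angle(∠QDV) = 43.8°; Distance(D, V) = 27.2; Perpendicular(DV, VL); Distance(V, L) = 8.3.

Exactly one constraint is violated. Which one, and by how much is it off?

Distance(V, L) = 8.3 — off by 4.30.

Q = (0.00, 0.00) ✓; QD at -43.90° ✓; |QD| = 32.20 ✓; ∠QDV = 43.80° ✓; |DV| = 27.20 ✓; ∠(DV, VL) = 90.00° ✓; |VL| = 4.000 ✗.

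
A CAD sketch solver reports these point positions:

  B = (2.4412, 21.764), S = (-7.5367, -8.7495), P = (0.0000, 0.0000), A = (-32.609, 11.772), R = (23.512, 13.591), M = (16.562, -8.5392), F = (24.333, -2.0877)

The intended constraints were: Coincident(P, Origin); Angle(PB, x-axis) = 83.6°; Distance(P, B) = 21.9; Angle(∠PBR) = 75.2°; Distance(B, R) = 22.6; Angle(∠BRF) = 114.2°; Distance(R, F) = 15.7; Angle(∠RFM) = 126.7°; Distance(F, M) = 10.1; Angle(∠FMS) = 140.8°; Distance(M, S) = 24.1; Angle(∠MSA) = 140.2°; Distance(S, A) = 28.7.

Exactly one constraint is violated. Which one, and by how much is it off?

Distance(S, A) = 28.7 — off by 3.70.

P = (0.00, 0.00) ✓; PB at 83.60° ✓; |PB| = 21.90 ✓; ∠PBR = 75.20° ✓; |BR| = 22.60 ✓; ∠BRF = 114.2° ✓; |RF| = 15.70 ✓; ∠RFM = 126.7° ✓; |FM| = 10.10 ✓; ∠FMS = 140.8° ✓; |MS| = 24.10 ✓; ∠MSA = 140.2° ✓; |SA| = 32.40 ✗.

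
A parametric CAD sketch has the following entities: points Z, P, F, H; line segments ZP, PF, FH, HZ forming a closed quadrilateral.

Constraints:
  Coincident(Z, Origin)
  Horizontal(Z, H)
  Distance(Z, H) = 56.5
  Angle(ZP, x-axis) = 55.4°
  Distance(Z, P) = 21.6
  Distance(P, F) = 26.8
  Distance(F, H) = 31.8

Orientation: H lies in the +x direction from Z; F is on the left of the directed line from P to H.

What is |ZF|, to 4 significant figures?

45.78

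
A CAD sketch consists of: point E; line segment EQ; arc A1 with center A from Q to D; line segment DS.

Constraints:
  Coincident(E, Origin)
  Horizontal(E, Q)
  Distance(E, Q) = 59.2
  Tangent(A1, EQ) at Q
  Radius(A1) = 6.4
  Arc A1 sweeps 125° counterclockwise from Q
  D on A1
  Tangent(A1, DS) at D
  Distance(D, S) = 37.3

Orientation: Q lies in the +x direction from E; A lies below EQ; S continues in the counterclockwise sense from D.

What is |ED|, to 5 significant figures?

54.889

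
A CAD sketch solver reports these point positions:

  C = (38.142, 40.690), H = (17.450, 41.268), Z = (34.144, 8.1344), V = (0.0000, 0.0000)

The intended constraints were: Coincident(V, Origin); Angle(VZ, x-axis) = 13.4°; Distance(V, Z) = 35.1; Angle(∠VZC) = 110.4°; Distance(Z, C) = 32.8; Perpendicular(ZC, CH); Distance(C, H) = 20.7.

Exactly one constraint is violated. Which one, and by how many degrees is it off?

Perpendicular(ZC, CH) — off by 5.40°.

V = (0.00, 0.00) ✓; VZ at 13.40° ✓; |VZ| = 35.10 ✓; ∠VZC = 110.4° ✓; |ZC| = 32.80 ✓; ∠(ZC, CH) = 95.40° ✗; |CH| = 20.70 ✓.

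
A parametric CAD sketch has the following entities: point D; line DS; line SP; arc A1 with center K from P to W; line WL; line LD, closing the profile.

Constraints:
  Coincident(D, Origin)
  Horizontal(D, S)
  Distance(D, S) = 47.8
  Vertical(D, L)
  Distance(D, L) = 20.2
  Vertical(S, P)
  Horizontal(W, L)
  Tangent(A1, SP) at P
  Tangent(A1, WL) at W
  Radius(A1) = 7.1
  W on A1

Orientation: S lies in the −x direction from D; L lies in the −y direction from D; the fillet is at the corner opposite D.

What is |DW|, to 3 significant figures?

45.4

D is at the origin; DS is horizontal with |DS| = 47.8 and S on the −x side, so S = (-47.8, 0.00). DL is vertical with |DL| = 20.2 and L on the −y side, so L = (0.00, -20.2). The virtual corner opposite D is at (-47.8, -20.2). The tangent condition forces KP to be normal to SP and since A1 is tangent to WL there, KW ⟂ WL, with radius 7.1, so the center K sits 7.1 in from both sides at K = (-40.7, -13.1). That places the tangent points at P = (-47.8, -13.1) on SP and W = (-40.7, -20.2) on WL. Then |DW| = |W − D| = 45.4.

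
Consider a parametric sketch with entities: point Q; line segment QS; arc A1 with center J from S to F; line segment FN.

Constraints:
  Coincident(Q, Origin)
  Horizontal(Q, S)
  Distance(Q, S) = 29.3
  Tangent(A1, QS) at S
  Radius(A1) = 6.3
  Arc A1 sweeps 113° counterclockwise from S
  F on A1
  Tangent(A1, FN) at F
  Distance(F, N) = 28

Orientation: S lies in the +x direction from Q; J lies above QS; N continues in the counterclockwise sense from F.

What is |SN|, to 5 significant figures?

34.916

On A1, S sits at bearing -90° from J; a 113° counterclockwise sweep puts F at bearing 23°, so F = J + 6.3·(cos 23°, sin 23°) = (35.099, 8.7616). A1 meets FN tangentially, so JF is at right angles to FN, so FN runs along (−sin 23°, cos 23°); with |FN| = 28.0, N = (24.159, 34.536). Then |SN| = |N − S| = 34.916.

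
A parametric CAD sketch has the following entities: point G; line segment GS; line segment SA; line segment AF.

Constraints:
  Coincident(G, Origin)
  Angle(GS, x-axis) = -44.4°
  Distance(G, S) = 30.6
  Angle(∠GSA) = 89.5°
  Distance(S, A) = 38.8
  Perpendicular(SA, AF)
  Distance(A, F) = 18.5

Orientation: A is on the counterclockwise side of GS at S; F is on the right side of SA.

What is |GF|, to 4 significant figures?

62.41

G is at the origin; GS runs at -44.4° with length 30.6, so S = 30.6·(cos -44.4°, sin -44.4°) = (21.86, -21.41). ∠GSA = 89.5°, so SA runs at -44.4° + (180° − 89.5°) = 46.10° from the x-axis; with |SA| = 38.8, A = S + 38.8·(cos 46.10°, sin 46.10°) = (48.77, 6.548). The perpendicularity gives AF at right angles to SA; with |AF| = 18.5 on the right of SA, F = A + 18.5·(0.7206, -0.6934) = (62.10, -6.280). Then |GF| = |F − G| = 62.41.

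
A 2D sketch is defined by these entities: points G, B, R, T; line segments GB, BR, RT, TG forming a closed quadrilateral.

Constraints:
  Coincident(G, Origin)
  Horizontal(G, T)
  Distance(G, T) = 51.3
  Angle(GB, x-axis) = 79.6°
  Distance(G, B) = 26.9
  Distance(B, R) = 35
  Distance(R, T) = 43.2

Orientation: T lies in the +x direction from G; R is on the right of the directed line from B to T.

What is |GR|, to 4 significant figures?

12.18

G is at the origin; GT is horizontal with |GT| = 51.3 and T in +x, so T = (51.3, 0). GB runs at 79.6° with |GB| = 26.9, so B = (4.856, 26.46). R is determined by |BR| = 35.0 and |RT| = 43.2 together: it lies at the intersection of circle(B, 35.0) and circle(T, 43.2). With |BT| = 53.45, the foot of the radical line on BT is 20.73 from B and the perpendicular offset is √(35.0² − 20.73²) = 28.20. Taking the right-of-BT solution: R = (8.906, -8.307).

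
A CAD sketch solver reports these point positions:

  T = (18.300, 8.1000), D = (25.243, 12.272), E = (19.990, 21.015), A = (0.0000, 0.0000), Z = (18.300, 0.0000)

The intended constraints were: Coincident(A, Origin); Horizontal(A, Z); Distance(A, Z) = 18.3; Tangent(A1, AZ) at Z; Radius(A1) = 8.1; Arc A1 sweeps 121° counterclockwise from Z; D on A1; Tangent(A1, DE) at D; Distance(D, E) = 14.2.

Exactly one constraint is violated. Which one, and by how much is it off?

Distance(D, E) = 14.2 — off by 4.00.

A = (0.00, 0.00) ✓; A.y = 0.00, Z.y = 0.00 ✓; |AZ| = 18.30 ✓; ∠(TZ, ZA) = 90.00° ✓; |TZ| = 8.100 ✓; bearing(T→D) − bearing(T→Z) = 121.0° ✓; |TD| = 8.100 ✓; ∠(TD, DE) = 90.00° ✓; |DE| = 10.20 ✗.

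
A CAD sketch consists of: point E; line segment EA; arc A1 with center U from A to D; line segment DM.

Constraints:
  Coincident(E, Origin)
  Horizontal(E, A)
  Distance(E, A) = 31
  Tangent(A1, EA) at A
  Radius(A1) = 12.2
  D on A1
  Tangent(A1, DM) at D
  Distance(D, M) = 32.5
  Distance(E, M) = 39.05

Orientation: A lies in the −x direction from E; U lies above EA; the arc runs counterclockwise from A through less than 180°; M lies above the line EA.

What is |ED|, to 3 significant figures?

21.1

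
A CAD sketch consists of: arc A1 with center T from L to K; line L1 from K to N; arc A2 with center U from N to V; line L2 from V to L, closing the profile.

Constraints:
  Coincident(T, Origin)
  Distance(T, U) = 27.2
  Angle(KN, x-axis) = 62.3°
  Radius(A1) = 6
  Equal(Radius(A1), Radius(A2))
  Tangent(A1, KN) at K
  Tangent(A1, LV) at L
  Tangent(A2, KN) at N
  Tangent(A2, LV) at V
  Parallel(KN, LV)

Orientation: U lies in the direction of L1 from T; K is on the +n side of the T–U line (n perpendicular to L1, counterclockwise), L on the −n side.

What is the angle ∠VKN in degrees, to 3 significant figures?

23.8°

The slot axis is L1's direction at 62.3°, so u = (cos 62.3°, sin 62.3°) = (0.465, 0.885) and n = (−sin 62.3°, cos 62.3°) = (-0.885, 0.465). T is at the origin and U lies 27.2 along u from T, so U = 27.2·u = (12.6, 24.1). Tangency of A1 to both parallel lines with radius 6.0 puts K and L at T ± 6.0·n: K = (-5.31, 2.79), L = (5.31, -2.79). Equal radii place N and V the same way about U: N = U + 6.0·n = (7.33, 26.9), V = U − 6.0·n = (18.0, 21.3). Then cos ∠VKN = KV·KN / (|KV||KN|), giving 23.8°.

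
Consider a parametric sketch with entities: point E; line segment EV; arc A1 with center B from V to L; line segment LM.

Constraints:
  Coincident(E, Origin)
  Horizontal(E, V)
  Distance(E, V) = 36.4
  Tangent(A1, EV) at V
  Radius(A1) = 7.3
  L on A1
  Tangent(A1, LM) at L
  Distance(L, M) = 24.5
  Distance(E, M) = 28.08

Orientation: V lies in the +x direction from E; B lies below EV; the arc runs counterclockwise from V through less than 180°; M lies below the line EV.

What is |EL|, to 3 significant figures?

30.6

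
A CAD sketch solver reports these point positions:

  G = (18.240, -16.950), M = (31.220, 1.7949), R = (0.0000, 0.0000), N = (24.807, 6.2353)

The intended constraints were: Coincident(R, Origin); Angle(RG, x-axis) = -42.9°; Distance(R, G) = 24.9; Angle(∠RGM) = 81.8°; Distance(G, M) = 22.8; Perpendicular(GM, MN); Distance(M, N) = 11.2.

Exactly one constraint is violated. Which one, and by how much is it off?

Distance(M, N) = 11.2 — off by 3.40.

R = (0.00, 0.00) ✓; RG at -42.90° ✓; |RG| = 24.90 ✓; ∠RGM = 81.80° ✓; |GM| = 22.80 ✓; ∠(GM, MN) = 90.00° ✓; |MN| = 7.800 ✗.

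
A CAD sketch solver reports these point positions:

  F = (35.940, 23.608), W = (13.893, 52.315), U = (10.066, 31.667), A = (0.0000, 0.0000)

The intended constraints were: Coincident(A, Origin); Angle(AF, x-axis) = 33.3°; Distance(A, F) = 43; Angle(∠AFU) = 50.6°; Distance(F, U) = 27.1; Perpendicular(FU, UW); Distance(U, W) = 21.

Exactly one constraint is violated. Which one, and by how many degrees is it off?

Perpendicular(FU, UW) — off by 6.80°.

A = (0.00, 0.00) ✓; AF at 33.30° ✓; |AF| = 43.00 ✓; ∠AFU = 50.60° ✓; |FU| = 27.10 ✓; ∠(FU, UW) = 83.20° ✗; |UW| = 21.00 ✓.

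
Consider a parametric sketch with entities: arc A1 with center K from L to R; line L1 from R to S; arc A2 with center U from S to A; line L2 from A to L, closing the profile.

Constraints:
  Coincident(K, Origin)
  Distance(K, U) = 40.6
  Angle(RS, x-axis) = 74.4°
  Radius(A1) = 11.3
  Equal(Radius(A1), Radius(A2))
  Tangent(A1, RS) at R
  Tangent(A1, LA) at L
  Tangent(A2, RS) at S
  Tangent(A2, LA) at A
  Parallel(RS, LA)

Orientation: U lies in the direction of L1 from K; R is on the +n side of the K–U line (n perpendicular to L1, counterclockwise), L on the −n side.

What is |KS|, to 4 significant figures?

42.14

The slot axis is L1's direction at 74.4°, so u = (cos 74.4°, sin 74.4°) = (0.2689, 0.9632) and n = (−sin 74.4°, cos 74.4°) = (-0.9632, 0.2689). K is at the origin and U lies 40.6 along u from K, so U = 40.6·u = (10.92, 39.10). Tangency of A1 to both parallel lines with radius 11.3 puts R and L at K ± 11.3·n: R = (-10.88, 3.039), L = (10.88, -3.039). Equal radii place S and A the same way about U: S = U + 11.3·n = (0.03441, 42.14), A = U − 11.3·n = (21.80, 36.07). Then |KS| = |S − K| = 42.14.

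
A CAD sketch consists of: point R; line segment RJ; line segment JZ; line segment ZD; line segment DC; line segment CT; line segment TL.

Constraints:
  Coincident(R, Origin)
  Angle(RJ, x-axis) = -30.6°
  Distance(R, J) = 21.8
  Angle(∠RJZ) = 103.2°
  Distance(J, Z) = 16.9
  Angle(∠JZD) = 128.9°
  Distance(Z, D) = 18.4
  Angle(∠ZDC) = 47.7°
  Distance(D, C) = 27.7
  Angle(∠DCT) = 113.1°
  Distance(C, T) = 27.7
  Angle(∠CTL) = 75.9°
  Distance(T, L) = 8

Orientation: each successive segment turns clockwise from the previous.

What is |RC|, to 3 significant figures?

10.3

∠JZD = 128.9° gives ZD at -158° from the x-axis; with |ZD| = 18.4, D = (-3.41, -34.0). ∠ZDC = 47.7° gives DC at 69.2° from the x-axis; with |DC| = 27.7, C = (6.43, -8.07). Then |RC| = |C − R| = 10.3.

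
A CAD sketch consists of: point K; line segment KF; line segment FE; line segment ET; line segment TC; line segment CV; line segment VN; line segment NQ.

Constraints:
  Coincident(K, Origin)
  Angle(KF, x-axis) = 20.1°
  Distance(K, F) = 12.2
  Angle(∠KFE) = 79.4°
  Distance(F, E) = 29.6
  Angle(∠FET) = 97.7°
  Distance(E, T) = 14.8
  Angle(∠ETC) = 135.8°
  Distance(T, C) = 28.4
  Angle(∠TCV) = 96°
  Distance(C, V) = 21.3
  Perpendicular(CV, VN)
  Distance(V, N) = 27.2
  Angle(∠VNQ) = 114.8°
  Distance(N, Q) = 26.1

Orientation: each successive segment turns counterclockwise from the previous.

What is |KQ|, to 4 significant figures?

34.42

K is at the origin; KF runs at 20.1° with length 12.2, so F = (11.46, 4.193). ∠KFE = 79.4° gives FE at 120.7° from the x-axis; with |FE| = 29.6, E = (-3.655, 29.64). ∠FET = 97.7° gives ET at -157.0° from the x-axis; with |ET| = 14.8, T = (-17.28, 23.86). ∠ETC = 135.8° gives TC at -112.8° from the x-axis; with |TC| = 28.4, C = (-28.28, -2.319). ∠TCV = 96.0° gives CV at -28.80° from the x-axis; with |CV| = 21.3, V = (-9.619, -12.58). CV is perpendicular to VN, so VN runs at 61.20°; with |VN| = 27.2, N = (3.485, 11.25). ∠VNQ = 114.8° gives NQ at 126.4° from the x-axis; with |NQ| = 26.1, Q = (-12.00, 32.26). Then |KQ| = |Q − K| = 34.42.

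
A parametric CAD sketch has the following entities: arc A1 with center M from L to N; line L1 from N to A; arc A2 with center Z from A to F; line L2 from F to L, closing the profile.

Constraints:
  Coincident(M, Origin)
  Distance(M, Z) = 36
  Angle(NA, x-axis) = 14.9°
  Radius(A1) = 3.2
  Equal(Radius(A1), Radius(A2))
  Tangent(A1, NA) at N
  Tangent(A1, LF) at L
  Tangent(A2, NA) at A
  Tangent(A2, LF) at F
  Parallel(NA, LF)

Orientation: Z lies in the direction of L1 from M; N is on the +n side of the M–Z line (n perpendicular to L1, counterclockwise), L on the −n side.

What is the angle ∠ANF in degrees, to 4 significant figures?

10.08°

The slot axis is L1's direction at 14.9°, so u = (cos 14.9°, sin 14.9°) = (0.9664, 0.2571) and n = (−sin 14.9°, cos 14.9°) = (-0.2571, 0.9664). M is at the origin and Z lies 36.0 along u from M, so Z = 36.0·u = (34.79, 9.257). Tangency of A1 to both parallel lines with radius 3.2 puts N and L at M ± 3.2·n: N = (-0.8228, 3.092), L = (0.8228, -3.092). Equal radii place A and F the same way about Z: A = Z + 3.2·n = (33.97, 12.35), F = Z − 3.2·n = (35.61, 6.164). Then cos ∠ANF = NA·NF / (|NA||NF|), giving 10.08°.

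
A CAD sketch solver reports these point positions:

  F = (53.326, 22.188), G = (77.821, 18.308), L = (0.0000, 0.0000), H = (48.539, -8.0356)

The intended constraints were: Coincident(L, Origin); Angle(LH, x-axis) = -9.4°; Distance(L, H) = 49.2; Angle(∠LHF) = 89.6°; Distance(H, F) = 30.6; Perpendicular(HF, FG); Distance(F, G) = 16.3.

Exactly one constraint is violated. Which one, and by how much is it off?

Distance(F, G) = 16.3 — off by 8.50.

L = (0.00, 0.00) ✓; LH at -9.400° ✓; |LH| = 49.20 ✓; ∠LHF = 89.60° ✓; |HF| = 30.60 ✓; ∠(HF, FG) = 90.00° ✓; |FG| = 24.80 ✗.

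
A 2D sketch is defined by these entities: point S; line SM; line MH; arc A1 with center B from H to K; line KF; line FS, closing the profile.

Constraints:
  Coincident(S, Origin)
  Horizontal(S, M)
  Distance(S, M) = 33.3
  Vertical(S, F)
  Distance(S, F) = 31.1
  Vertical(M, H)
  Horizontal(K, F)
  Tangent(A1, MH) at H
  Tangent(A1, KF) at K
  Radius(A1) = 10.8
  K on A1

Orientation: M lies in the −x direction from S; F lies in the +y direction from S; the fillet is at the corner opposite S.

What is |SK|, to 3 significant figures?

38.4

S is at the origin; SM is horizontal with |SM| = 33.3 and M on the −x side, so M = (-33.3, 0.00). S and F share the same x with |SF| = 31.1 and F on the +y side, so F = (0.00, 31.1). The virtual corner opposite S is at (-33.3, 31.1). Since A1 is tangent to MH there, BH ⟂ MH and tangency of A1 to KF means the radius BK is perpendicular to KF, with radius 10.8, so the center B sits 10.8 in from both sides at B = (-22.5, 20.3). That places the tangent points at H = (-33.3, 20.3) on MH and K = (-22.5, 31.1) on KF. Then |SK| = |K − S| = 38.4.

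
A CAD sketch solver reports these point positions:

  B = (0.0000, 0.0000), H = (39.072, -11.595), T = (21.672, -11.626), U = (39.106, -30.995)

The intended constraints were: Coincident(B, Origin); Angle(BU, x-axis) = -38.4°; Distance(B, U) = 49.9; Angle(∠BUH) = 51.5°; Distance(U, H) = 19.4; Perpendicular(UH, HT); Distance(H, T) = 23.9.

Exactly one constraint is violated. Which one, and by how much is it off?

Distance(H, T) = 23.9 — off by 6.50.

B = (0.00, 0.00) ✓; BU at -38.40° ✓; |BU| = 49.90 ✓; ∠BUH = 51.50° ✓; |UH| = 19.40 ✓; ∠(UH, HT) = 90.00° ✓; |HT| = 17.40 ✗.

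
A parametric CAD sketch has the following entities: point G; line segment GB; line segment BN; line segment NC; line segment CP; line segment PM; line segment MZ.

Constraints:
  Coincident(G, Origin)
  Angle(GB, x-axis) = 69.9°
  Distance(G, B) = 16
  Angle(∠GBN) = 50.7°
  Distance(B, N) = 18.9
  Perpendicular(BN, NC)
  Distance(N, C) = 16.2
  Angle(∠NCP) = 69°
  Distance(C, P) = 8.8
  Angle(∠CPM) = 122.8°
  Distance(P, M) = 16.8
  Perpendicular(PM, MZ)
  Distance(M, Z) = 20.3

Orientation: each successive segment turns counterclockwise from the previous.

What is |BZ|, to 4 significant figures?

28.15

G is at the origin; GB runs at 69.9° with length 16.0, so B = (5.499, 15.03). ∠GBN = 50.7° gives BN at -160.8° from the x-axis; with |BN| = 18.9, N = (-12.35, 8.810). BN ⟂ NC, so NC runs at -70.80°; with |NC| = 16.2, C = (-7.023, -6.489). ∠NCP = 69.0° gives CP at 40.20° from the x-axis; with |CP| = 8.8, P = (-0.3011, -0.8089). ∠CPM = 122.8° gives PM at 97.40° from the x-axis; with |PM| = 16.8, M = (-2.465, 15.85). The perpendicularity gives MZ at right angles to PM, so MZ runs at -172.6°; with |MZ| = 20.3, Z = (-22.60, 13.24). Then |BZ| = |Z − B| = 28.15.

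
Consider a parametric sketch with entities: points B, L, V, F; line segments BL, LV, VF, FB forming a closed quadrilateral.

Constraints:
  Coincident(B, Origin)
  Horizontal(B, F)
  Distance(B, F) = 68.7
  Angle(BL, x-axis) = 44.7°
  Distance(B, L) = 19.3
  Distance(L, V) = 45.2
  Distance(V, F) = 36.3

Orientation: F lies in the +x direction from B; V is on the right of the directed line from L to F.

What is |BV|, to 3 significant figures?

46.5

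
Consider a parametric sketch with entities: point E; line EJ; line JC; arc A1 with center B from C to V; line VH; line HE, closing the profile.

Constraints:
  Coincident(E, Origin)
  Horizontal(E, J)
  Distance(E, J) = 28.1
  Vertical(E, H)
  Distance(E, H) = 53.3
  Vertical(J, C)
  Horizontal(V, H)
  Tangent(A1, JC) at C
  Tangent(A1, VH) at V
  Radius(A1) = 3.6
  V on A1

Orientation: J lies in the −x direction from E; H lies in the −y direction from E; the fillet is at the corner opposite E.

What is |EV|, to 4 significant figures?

58.66

E is at the origin; E and J share the same y with |EJ| = 28.1 and J on the −x side, so J = (-28.10, 0.000). E and H share the same x with |EH| = 53.3 and H on the −y side, so H = (0.000, -53.30). The virtual corner opposite E is at (-28.10, -53.30). The tangent condition forces BC to be normal to JC and A1 meets VH tangentially, so BV is at right angles to VH, with radius 3.6, so the center B sits 3.6 in from both sides at B = (-24.50, -49.70). That places the tangent points at C = (-28.10, -49.70) on JC and V = (-24.50, -53.30) on VH. Then |EV| = |V − E| = 58.66.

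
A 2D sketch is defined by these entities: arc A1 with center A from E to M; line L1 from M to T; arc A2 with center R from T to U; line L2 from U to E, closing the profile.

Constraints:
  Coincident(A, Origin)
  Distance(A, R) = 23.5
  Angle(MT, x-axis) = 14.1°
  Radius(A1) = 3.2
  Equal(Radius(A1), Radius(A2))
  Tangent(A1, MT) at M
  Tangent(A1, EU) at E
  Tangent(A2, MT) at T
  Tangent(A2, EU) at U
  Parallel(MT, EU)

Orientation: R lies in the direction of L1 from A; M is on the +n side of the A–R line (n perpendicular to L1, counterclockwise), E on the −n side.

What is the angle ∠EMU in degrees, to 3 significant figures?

74.8°

The slot axis is L1's direction at 14.1°, so u = (cos 14.1°, sin 14.1°) = (0.970, 0.244) and n = (−sin 14.1°, cos 14.1°) = (-0.244, 0.970). A is at the origin and R lies 23.5 along u from A, so R = 23.5·u = (22.8, 5.72). Tangency of A1 to both parallel lines with radius 3.2 puts M and E at A ± 3.2·n: M = (-0.780, 3.10), E = (0.780, -3.10). Equal radii place T and U the same way about R: T = R + 3.2·n = (22.0, 8.83), U = R − 3.2·n = (23.6, 2.62). Then cos ∠EMU = ME·MU / (|ME||MU|), giving 74.8°.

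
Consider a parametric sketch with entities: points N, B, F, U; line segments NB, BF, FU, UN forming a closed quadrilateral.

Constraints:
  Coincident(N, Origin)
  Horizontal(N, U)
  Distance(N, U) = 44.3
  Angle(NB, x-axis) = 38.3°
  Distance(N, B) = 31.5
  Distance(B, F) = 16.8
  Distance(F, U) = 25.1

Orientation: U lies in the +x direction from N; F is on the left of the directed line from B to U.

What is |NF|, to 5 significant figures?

47.643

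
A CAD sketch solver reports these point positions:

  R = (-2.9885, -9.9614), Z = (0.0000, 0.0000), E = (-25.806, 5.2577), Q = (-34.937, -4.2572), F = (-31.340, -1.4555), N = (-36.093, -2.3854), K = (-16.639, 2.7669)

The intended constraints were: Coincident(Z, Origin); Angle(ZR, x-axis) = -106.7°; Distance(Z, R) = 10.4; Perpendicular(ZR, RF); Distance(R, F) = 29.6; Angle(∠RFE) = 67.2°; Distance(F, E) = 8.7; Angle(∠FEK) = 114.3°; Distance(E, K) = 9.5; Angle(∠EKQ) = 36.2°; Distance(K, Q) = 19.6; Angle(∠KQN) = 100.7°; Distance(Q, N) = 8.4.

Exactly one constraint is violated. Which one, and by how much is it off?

Distance(Q, N) = 8.4 — off by 6.20.

Z = (0.00, 0.00) ✓; ZR at -106.7° ✓; |ZR| = 10.40 ✓; ∠(ZR, RF) = 90.00° ✓; |RF| = 29.60 ✓; ∠RFE = 67.20° ✓; |FE| = 8.700 ✓; ∠FEK = 114.3° ✓; |EK| = 9.499 ✓; ∠EKQ = 36.20° ✓; |KQ| = 19.60 ✓; ∠KQN = 100.7° ✓; |QN| = 2.200 ✗.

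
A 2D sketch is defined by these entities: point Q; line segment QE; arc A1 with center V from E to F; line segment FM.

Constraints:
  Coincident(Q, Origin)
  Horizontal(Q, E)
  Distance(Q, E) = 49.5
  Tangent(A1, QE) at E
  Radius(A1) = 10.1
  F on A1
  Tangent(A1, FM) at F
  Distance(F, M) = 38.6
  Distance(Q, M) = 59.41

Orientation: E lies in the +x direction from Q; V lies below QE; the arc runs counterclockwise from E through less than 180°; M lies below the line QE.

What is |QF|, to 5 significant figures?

40.487

Q is at the origin; Q and E share the same y with |QE| = 49.5 and E on the +x side, so E = (49.500, 0.0000). A1 meets QE tangentially, so VE is at right angles to QE, so V = E + (0, -10.1) = (49.500, -10.100). Since VF ⟂ FM (tangency), |VM| = √(10.1² + 38.6²) = 39.899 regardless of where F sits on A1. So M lies on both circle(Q, 59.41) and circle(V, 39.899); the below-QE intersection is M = (35.656, -47.521). F is the foot of the tangent from M: F = (39.449, -9.1075).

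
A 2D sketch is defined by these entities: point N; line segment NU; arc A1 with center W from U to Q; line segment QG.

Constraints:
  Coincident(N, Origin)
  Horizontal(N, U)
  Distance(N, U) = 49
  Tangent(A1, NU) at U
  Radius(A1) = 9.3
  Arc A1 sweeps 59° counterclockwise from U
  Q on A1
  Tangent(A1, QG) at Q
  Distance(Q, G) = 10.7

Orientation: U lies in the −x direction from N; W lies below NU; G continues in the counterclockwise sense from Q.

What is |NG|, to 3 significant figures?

64.0

N is at the origin; NU is horizontal with |NU| = 49.0 and U on the −x side, so U = (-49.0, 0.00). Since A1 is tangent to NU there, WU ⟂ NU, so W = U + (0, -9.3) = (-49.0, -9.30). On A1, U sits at bearing 90° from W; a 59° counterclockwise sweep puts Q at bearing 149°, so Q = W + 9.3·(cos 149°, sin 149°) = (-57.0, -4.51). The tangent condition forces WQ to be normal to QG, so QG runs along (−sin 149°, cos 149°); with |QG| = 10.7, G = (-62.5, -13.7). Then |NG| = |G − N| = 64.0.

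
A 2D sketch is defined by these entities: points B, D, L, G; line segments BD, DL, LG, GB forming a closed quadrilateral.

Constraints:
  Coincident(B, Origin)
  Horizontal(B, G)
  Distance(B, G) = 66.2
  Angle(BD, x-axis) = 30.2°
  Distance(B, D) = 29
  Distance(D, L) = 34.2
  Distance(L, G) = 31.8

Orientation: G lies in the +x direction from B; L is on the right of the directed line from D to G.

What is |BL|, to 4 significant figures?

42.46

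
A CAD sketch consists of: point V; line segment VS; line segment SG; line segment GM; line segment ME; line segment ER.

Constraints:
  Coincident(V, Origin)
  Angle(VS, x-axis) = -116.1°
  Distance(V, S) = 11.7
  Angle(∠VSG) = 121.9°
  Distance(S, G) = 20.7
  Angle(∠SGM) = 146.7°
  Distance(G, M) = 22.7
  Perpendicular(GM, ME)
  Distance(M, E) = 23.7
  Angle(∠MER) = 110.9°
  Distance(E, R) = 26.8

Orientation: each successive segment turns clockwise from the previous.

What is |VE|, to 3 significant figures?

39.7

V is at the origin; VS runs at -116.1° with length 11.7, so S = (-5.15, -10.5). ∠VSG = 121.9° gives SG at -174° from the x-axis; with |SG| = 20.7, G = (-25.7, -12.6). ∠SGM = 146.7° gives GM at 152° from the x-axis; with |GM| = 22.7, M = (-45.9, -2.12). The perpendicularity gives ME at right angles to GM, so ME runs at 62.5°; with |ME| = 23.7, E = (-34.9, 18.9). Then |VE| = |E − V| = 39.7.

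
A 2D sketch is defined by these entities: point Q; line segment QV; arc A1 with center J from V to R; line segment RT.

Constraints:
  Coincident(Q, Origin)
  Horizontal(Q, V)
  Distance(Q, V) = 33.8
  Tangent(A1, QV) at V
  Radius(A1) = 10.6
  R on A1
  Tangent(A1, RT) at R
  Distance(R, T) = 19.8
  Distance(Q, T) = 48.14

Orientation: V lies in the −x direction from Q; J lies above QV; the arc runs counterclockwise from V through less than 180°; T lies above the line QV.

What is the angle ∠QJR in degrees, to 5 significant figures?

48.702°

Checks: ∠(JV, VQ) = 90.00° ✓; |JV| = 10.60 ✓; |JR| = 10.60 ✓; ∠(JR, RT) = 90.00° ✓; |RT| = 19.80 ✓; |QT| = 48.14 ✓.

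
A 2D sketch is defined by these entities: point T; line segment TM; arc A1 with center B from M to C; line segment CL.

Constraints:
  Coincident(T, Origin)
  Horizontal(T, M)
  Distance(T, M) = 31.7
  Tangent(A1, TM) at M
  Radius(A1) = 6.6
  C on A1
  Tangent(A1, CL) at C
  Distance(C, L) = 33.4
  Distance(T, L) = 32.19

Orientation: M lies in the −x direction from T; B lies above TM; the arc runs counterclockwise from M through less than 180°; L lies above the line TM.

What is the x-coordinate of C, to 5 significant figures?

-26.145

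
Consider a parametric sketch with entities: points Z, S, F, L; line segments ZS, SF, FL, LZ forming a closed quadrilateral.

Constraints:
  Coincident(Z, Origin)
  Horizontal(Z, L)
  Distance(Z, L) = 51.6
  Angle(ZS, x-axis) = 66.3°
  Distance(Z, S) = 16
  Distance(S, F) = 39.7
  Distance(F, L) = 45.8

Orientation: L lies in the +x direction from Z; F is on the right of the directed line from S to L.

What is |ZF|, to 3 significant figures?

27.7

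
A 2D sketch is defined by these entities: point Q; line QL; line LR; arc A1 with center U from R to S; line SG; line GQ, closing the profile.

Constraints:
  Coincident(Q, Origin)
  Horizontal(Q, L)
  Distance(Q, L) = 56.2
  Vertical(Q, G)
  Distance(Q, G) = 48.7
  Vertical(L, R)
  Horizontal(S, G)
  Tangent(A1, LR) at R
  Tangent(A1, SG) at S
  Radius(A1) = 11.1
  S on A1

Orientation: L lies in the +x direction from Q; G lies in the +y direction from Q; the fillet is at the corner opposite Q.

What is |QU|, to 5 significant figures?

58.718

Q is at the origin; QL is horizontal with |QL| = 56.2 and L on the +x side, so L = (56.200, 0.0000). Q and G share the same x with |QG| = 48.7 and G on the +y side, so G = (0.0000, 48.700). The virtual corner opposite Q is at (56.200, 48.700). Tangency of A1 to LR means the radius UR is perpendicular to LR and A1 meets SG tangentially, so US is at right angles to SG, with radius 11.1, so the center U sits 11.1 in from both sides at U = (45.100, 37.600). Then |QU| = |U − Q| = 58.718.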